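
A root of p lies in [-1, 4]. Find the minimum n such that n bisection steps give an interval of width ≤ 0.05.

7

Width after n steps is 5/2^n. Need 2^n ≥ 5/0.05 = 100.
2^6 = 64 < 100 ≤ 2^7 = 128, so n = 7.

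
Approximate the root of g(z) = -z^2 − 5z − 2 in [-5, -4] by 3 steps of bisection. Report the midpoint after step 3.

-4.625

g(-4.5) = 0.25 > 0, so the root lies in [-5, -4.5]
g(-4.75) = -0.8125 < 0, so the root lies in [-4.75, -4.5]
g(-4.625) = -0.265625 < 0, so the root lies in [-4.625, -4.5]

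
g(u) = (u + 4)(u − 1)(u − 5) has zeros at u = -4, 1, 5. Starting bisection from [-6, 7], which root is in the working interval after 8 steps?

midpoint 0.5: g = 10.125 > 0 → [-6, 0.5]
midpoint -2.75: g = 36.328125 > 0 → [-6, -2.75]
midpoint -4.375: g = -18.896484 < 0 → [-4.375, -2.75]
midpoint -3.5625: g = 17.0916 > 0 → [-4.375, -3.5625]
midpoint -3.96875: g = 1.3926 > 0 → [-4.375, -3.96875]
midpoint -4.171875: g = -8.153 < 0 → [-4.171875, -3.96875]
midpoint -4.0703125: g = -3.2336 < 0 → [-4.0703125, -3.96875]
midpoint -4.01953125: g = -0.8843 < 0 → [-4.01953125, -3.96875]

-4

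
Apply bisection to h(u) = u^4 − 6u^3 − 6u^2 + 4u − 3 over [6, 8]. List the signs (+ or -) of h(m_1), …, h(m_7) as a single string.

u = 7 gives h = 74, positive; keep [6, 7]
u = 6.5 gives h = -93.1875, negative; keep [6.5, 7]
u = 6.75 gives h = -18.714844, negative; keep [6.75, 7]
u = 6.875 gives h = 25.2385, positive; keep [6.75, 6.875]
u = 6.8125 gives h = 2.6765, positive; keep [6.75, 6.8125]
u = 6.78125 gives h = -8.1635, negative; keep [6.78125, 6.8125]
u = 6.796875 gives h = -2.7798, negative; keep [6.796875, 6.8125]

+--++--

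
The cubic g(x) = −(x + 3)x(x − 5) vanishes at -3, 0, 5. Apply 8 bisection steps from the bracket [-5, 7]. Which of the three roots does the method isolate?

g(1) = 16 > 0, so the root lies in [1, 7]
g(4) = 28 > 0, so the root lies in [4, 7]
g(5.5) = -23.375 < 0, so the root lies in [4, 5.5]
g(4.75) = 9.2031 > 0, so the root lies in [4.75, 5.5]
g(5.125) = -5.2051 < 0, so the root lies in [4.75, 5.125]
g(4.9375) = 2.4495 > 0, so the root lies in [4.9375, 5.125]
g(5.03125) = -1.2627 < 0, so the root lies in [4.9375, 5.03125]
g(4.984375) = 0.6218 > 0, so the root lies in [4.984375, 5.03125]

5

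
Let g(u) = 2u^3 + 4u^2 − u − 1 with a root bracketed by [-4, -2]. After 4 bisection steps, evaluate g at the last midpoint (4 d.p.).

-0.0039

midpoint -3: g = -16 < 0 → [-3, -2]
midpoint -2.5: g = -4.75 < 0 → [-2.5, -2]
midpoint -2.25: g = -1.28125 < 0 → [-2.25, -2]
midpoint -2.125: g = -0.0039 < 0 → [-2.125, -2]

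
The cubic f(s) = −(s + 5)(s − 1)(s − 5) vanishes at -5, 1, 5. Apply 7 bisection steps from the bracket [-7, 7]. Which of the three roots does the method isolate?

s = 0 gives f = -25, negative; keep [-7, 0]
s = -3.5 gives f = -57.375, negative; keep [-7, -3.5]
s = -5.25 gives f = 16.015625, positive; keep [-5.25, -3.5]
s = -4.375 gives f = -31.4941, negative; keep [-5.25, -4.375]
s = -4.8125 gives f = -10.6941, negative; keep [-5.25, -4.8125]
s = -5.03125 gives f = 1.8907, positive; keep [-5.03125, -4.8125]
s = -4.921875 gives f = -4.5903, negative; keep [-5.03125, -4.921875]

-5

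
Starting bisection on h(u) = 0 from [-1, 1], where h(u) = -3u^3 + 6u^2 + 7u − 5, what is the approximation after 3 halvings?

m = 0, h(m) = -5 (−); new bracket [0, 1]
m = 0.5, h(m) = -0.375 (−); new bracket [0.5, 1]
m = 0.75, h(m) = 2.359375 (+); new bracket [0.5, 0.75]

0.75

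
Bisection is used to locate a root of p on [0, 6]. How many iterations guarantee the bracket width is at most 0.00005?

Width after n steps is 6/2^n. Need 2^n ≥ 6/0.00005 = 120000.
2^16 = 65536 < 120000 ≤ 2^17 = 131072, so n = 17.

17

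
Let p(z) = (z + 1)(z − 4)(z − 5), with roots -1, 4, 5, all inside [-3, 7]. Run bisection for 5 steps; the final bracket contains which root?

-1

p(2) = 18 > 0, so the root lies in [-3, 2]
p(-0.5) = 12.375 > 0, so the root lies in [-3, -0.5]
p(-1.75) = -29.109375 < 0, so the root lies in [-1.75, -0.5]
p(-1.125) = -3.9238 < 0, so the root lies in [-1.125, -0.5]
p(-0.8125) = 5.2449 > 0, so the root lies in [-1.125, -0.8125]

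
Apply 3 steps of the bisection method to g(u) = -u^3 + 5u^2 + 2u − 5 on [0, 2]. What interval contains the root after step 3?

[0.75, 1]

g(1) = 1 > 0, so the root lies in [0, 1]
g(0.5) = -2.875 < 0, so the root lies in [0.5, 1]
g(0.75) = -1.109375 < 0, so the root lies in [0.75, 1]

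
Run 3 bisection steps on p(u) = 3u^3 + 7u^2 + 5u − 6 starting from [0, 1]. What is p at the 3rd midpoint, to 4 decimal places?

m = 0.5, p(m) = -1.375 (−); new bracket [0.5, 1]
m = 0.75, p(m) = 2.953125 (+); new bracket [0.5, 0.75]
m = 0.625, p(m) = 0.591797 (+); new bracket [0.5, 0.625]

0.5918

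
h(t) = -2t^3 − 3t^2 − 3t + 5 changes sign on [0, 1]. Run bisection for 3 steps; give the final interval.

[0.75, 0.875]

t = 0.5 gives h = 2.5, positive; keep [0.5, 1]
t = 0.75 gives h = 0.21875, positive; keep [0.75, 1]
t = 0.875 gives h = -1.261719, negative; keep [0.75, 0.875]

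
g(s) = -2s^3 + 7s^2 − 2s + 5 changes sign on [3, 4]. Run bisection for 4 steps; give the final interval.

[3.375, 3.4375]

s = 3.5 gives g = -2, negative; keep [3, 3.5]
s = 3.25 gives g = 3.78125, positive; keep [3.25, 3.5]
s = 3.375 gives g = 1.097656, positive; keep [3.375, 3.5]
s = 3.4375 gives g = -0.3979, negative; keep [3.375, 3.4375]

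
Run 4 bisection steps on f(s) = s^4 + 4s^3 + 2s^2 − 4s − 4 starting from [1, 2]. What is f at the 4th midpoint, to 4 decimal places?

f(1.5) = 13.0625 > 0, so the root lies in [1, 1.5]
f(1.25) = 4.378906 > 0, so the root lies in [1, 1.25]
f(1.125) = 1.328369 > 0, so the root lies in [1, 1.125]
f(1.0625) = 0.0801 > 0, so the root lies in [1, 1.0625]

0.0801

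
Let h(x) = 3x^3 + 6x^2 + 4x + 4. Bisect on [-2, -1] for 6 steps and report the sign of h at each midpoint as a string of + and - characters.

x = -1.5 gives h = 1.375, positive; keep [-2, -1.5]
x = -1.75 gives h = -0.703125, negative; keep [-1.75, -1.5]
x = -1.625 gives h = 0.470703, positive; keep [-1.75, -1.625]
x = -1.6875 gives h = -0.0803, negative; keep [-1.6875, -1.625]
x = -1.65625 gives h = 0.2039, positive; keep [-1.6875, -1.65625]
x = -1.671875 gives h = 0.064, positive; keep [-1.6875, -1.671875]

+-+-++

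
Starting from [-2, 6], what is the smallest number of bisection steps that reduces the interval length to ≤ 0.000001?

Width after n steps is 8/2^n. Need 2^n ≥ 8/0.000001 = 8000000.
2^22 = 4194304 < 8000000 ≤ 2^23 = 8388608, so n = 23.

23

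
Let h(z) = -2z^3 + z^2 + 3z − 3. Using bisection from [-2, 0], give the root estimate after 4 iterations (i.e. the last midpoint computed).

-1.375

midpoint -1: h = -3 < 0 → [-2, -1]
midpoint -1.5: h = 1.5 > 0 → [-1.5, -1]
midpoint -1.25: h = -1.28125 < 0 → [-1.5, -1.25]
midpoint -1.375: h = -0.0352 < 0 → [-1.5, -1.375]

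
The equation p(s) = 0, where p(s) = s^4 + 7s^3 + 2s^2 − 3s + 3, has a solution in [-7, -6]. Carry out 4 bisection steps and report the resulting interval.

m = -6.5, p(m) = -30.3125 (−); new bracket [-7, -6.5]
m = -6.75, p(m) = 37.488281 (+); new bracket [-6.75, -6.5]
m = -6.625, p(m) = 1.615479 (+); new bracket [-6.625, -6.5]
m = -6.5625, p(m) = -14.8274 (−); new bracket [-6.625, -6.5625]

[-6.625, -6.5625]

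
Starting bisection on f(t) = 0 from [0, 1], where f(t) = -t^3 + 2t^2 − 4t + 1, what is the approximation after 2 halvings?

f(0.5) = -0.625 < 0, so the root lies in [0, 0.5]
f(0.25) = 0.109375 > 0, so the root lies in [0.25, 0.5]

0.25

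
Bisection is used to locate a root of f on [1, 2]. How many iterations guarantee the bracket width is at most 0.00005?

15

Width after n steps is 1/2^n. Need 2^n ≥ 1/0.00005 = 20000.
2^14 = 16384 < 20000 ≤ 2^15 = 32768, so n = 15.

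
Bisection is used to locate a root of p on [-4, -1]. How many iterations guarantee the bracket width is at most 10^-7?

25

Width after n steps is 3/2^n. Need 2^n ≥ 3/10^-7 = 30000000.
2^24 = 16777216 < 30000000 ≤ 2^25 = 33554432, so n = 25.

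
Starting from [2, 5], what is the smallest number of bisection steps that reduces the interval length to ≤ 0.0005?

Width after n steps is 3/2^n. Need 2^n ≥ 3/0.0005 = 6000.
2^12 = 4096 < 6000 ≤ 2^13 = 8192, so n = 13.

13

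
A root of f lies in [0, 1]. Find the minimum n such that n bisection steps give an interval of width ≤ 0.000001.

Width after n steps is 1/2^n. Need 2^n ≥ 1/0.000001 = 1000000.
2^19 = 524288 < 1000000 ≤ 2^20 = 1048576, so n = 20.

20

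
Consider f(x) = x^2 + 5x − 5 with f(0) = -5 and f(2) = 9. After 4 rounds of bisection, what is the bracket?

[0.75, 0.875]

m = 1, f(m) = 1 (+); new bracket [0, 1]
m = 0.5, f(m) = -2.25 (−); new bracket [0.5, 1]
m = 0.75, f(m) = -0.6875 (−); new bracket [0.75, 1]
m = 0.875, f(m) = 0.1406 (+); new bracket [0.75, 0.875]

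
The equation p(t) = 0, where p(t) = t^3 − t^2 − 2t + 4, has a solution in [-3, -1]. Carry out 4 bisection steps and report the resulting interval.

midpoint -2: p = -4 < 0 → [-2, -1]
midpoint -1.5: p = 1.375 > 0 → [-2, -1.5]
midpoint -1.75: p = -0.921875 < 0 → [-1.75, -1.5]
midpoint -1.625: p = 0.3184 > 0 → [-1.75, -1.625]

[-1.75, -1.625]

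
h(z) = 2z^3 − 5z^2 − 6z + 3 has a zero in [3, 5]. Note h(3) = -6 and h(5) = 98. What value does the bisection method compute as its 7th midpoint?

3.265625

m = 4, h(m) = 27 (+); new bracket [3, 4]
m = 3.5, h(m) = 6.5 (+); new bracket [3, 3.5]
m = 3.25, h(m) = -0.65625 (−); new bracket [3.25, 3.5]
m = 3.375, h(m) = 2.6836 (+); new bracket [3.25, 3.375]
m = 3.3125, h(m) = 0.9556 (+); new bracket [3.25, 3.3125]
m = 3.28125, h(m) = 0.1353 (+); new bracket [3.25, 3.28125]
m = 3.265625, h(m) = -0.264 (−); new bracket [3.265625, 3.28125]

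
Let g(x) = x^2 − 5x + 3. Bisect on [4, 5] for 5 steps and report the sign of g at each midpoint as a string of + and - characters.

+-++-

g(4.5) = 0.75 > 0, so the root lies in [4, 4.5]
g(4.25) = -0.1875 < 0, so the root lies in [4.25, 4.5]
g(4.375) = 0.265625 > 0, so the root lies in [4.25, 4.375]
g(4.3125) = 0.0352 > 0, so the root lies in [4.25, 4.3125]
g(4.28125) = -0.0771 < 0, so the root lies in [4.28125, 4.3125]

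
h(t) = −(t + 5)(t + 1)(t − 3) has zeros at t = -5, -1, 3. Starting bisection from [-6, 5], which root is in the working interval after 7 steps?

3

t = -0.5 gives h = 7.875, positive; keep [-0.5, 5]
t = 2.25 gives h = 17.671875, positive; keep [2.25, 5]
t = 3.625 gives h = -24.931641, negative; keep [2.25, 3.625]
t = 2.9375 gives h = 1.9534, positive; keep [2.9375, 3.625]
t = 3.28125 gives h = -9.9715, negative; keep [2.9375, 3.28125]
t = 3.109375 gives h = -3.6449, negative; keep [2.9375, 3.109375]
t = 3.0234375 gives h = -0.7566, negative; keep [2.9375, 3.0234375]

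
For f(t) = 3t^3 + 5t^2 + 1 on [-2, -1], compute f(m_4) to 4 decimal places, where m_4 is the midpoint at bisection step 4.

-0.4373

m = -1.5, f(m) = 2.125 (+); new bracket [-2, -1.5]
m = -1.75, f(m) = 0.234375 (+); new bracket [-2, -1.75]
m = -1.875, f(m) = -1.197266 (−); new bracket [-1.875, -1.75]
m = -1.8125, f(m) = -0.4373 (−); new bracket [-1.8125, -1.75]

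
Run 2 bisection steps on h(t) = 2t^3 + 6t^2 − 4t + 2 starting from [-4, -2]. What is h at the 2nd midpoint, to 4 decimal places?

m = -3, h(m) = 14 (+); new bracket [-4, -3]
m = -3.5, h(m) = 3.75 (+); new bracket [-4, -3.5]

3.7500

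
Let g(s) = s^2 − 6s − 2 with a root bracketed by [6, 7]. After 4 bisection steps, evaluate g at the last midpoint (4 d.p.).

midpoint 6.5: g = 1.25 > 0 → [6, 6.5]
midpoint 6.25: g = -0.4375 < 0 → [6.25, 6.5]
midpoint 6.375: g = 0.390625 > 0 → [6.25, 6.375]
midpoint 6.3125: g = -0.0273 < 0 → [6.3125, 6.375]

-0.0273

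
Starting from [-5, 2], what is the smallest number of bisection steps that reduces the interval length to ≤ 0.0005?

14

Width after n steps is 7/2^n. Need 2^n ≥ 7/0.0005 = 14000.
2^13 = 8192 < 14000 ≤ 2^14 = 16384, so n = 14.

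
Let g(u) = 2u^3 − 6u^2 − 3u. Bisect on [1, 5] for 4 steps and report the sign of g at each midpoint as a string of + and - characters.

midpoint 3: g = -9 < 0 → [3, 5]
midpoint 4: g = 20 > 0 → [3, 4]
midpoint 3.5: g = 1.75 > 0 → [3, 3.5]
midpoint 3.25: g = -4.4688 < 0 → [3.25, 3.5]

-++-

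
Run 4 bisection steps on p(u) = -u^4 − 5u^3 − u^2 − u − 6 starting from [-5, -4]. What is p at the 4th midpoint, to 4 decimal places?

midpoint -4.5: p = 23.8125 > 0 → [-5, -4.5]
midpoint -4.75: p = 2.980469 > 0 → [-5, -4.75]
midpoint -4.875: p = -10.408447 < 0 → [-4.875, -4.75]
midpoint -4.8125: p = -3.4492 < 0 → [-4.8125, -4.75]

-3.4492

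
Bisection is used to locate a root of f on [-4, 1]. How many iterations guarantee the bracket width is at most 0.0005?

Width after n steps is 5/2^n. Need 2^n ≥ 5/0.0005 = 10000.
2^13 = 8192 < 10000 ≤ 2^14 = 16384, so n = 14.

14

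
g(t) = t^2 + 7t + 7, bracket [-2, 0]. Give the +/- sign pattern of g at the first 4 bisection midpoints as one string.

t = -1 gives g = 1, positive; keep [-2, -1]
t = -1.5 gives g = -1.25, negative; keep [-1.5, -1]
t = -1.25 gives g = -0.1875, negative; keep [-1.25, -1]
t = -1.125 gives g = 0.3906, positive; keep [-1.25, -1.125]

+--+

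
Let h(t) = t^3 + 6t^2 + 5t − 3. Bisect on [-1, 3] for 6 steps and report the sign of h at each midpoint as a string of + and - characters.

t = 1 gives h = 9, positive; keep [-1, 1]
t = 0 gives h = -3, negative; keep [0, 1]
t = 0.5 gives h = 1.125, positive; keep [0, 0.5]
t = 0.25 gives h = -1.3594, negative; keep [0.25, 0.5]
t = 0.375 gives h = -0.2285, negative; keep [0.375, 0.5]
t = 0.4375 gives h = 0.4197, positive; keep [0.375, 0.4375]

+-+--+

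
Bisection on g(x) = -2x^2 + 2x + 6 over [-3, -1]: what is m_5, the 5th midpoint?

midpoint -2: g = -6 < 0 → [-2, -1]
midpoint -1.5: g = -1.5 < 0 → [-1.5, -1]
midpoint -1.25: g = 0.375 > 0 → [-1.5, -1.25]
midpoint -1.375: g = -0.5312 < 0 → [-1.375, -1.25]
midpoint -1.3125: g = -0.0703 < 0 → [-1.3125, -1.25]

-1.3125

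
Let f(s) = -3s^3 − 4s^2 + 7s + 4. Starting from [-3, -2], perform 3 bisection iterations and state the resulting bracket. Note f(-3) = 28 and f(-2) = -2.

f(-2.5) = 8.375 > 0, so the root lies in [-2.5, -2]
f(-2.25) = 2.171875 > 0, so the root lies in [-2.25, -2]
f(-2.125) = -0.150391 < 0, so the root lies in [-2.25, -2.125]

[-2.25, -2.125]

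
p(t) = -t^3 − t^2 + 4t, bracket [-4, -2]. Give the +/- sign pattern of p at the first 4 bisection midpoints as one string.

p(-3) = 6 > 0, so the root lies in [-3, -2]
p(-2.5) = -0.625 < 0, so the root lies in [-3, -2.5]
p(-2.75) = 2.234375 > 0, so the root lies in [-2.75, -2.5]
p(-2.625) = 0.6973 > 0, so the root lies in [-2.625, -2.5]

+-++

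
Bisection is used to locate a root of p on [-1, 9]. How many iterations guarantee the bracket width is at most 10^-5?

Width after n steps is 10/2^n. Need 2^n ≥ 10/10^-5 = 1000000.
2^19 = 524288 < 1000000 ≤ 2^20 = 1048576, so n = 20.

20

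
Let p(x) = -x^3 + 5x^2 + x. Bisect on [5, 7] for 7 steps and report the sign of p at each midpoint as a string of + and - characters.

midpoint 6: p = -30 < 0 → [5, 6]
midpoint 5.5: p = -9.625 < 0 → [5, 5.5]
midpoint 5.25: p = -1.640625 < 0 → [5, 5.25]
midpoint 5.125: p = 1.8418 > 0 → [5.125, 5.25]
midpoint 5.1875: p = 0.1418 > 0 → [5.1875, 5.25]
midpoint 5.21875: p = -0.739 < 0 → [5.1875, 5.21875]
midpoint 5.203125: p = -0.296 < 0 → [5.1875, 5.203125]

---++--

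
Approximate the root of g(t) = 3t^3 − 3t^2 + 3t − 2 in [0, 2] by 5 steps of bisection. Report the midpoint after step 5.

t = 1 gives g = 1, positive; keep [0, 1]
t = 0.5 gives g = -0.875, negative; keep [0.5, 1]
t = 0.75 gives g = -0.171875, negative; keep [0.75, 1]
t = 0.875 gives g = 0.3379, positive; keep [0.75, 0.875]
t = 0.8125 gives g = 0.0662, positive; keep [0.75, 0.8125]

0.8125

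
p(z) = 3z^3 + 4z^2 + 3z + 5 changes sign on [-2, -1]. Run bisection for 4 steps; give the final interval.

midpoint -1.5: p = -0.625 < 0 → [-1.5, -1]
midpoint -1.25: p = 1.640625 > 0 → [-1.5, -1.25]
midpoint -1.375: p = 0.638672 > 0 → [-1.5, -1.375]
midpoint -1.4375: p = 0.0417 > 0 → [-1.5, -1.4375]

[-1.5, -1.4375]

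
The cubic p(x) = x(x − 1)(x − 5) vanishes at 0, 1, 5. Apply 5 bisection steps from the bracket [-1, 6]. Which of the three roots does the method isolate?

5

x = 2.5 gives p = -9.375, negative; keep [2.5, 6]
x = 4.25 gives p = -10.359375, negative; keep [4.25, 6]
x = 5.125 gives p = 2.642578, positive; keep [4.25, 5.125]
x = 4.6875 gives p = -5.4016, negative; keep [4.6875, 5.125]
x = 4.90625 gives p = -1.7967, negative; keep [4.90625, 5.125]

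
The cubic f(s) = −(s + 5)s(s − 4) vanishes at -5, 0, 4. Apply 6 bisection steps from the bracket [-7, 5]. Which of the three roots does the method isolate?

-5

midpoint -1: f = -20 < 0 → [-7, -1]
midpoint -4: f = -32 < 0 → [-7, -4]
midpoint -5.5: f = 26.125 > 0 → [-5.5, -4]
midpoint -4.75: f = -10.3906 < 0 → [-5.5, -4.75]
midpoint -5.125: f = 5.8457 > 0 → [-5.125, -4.75]
midpoint -4.9375: f = -2.7581 < 0 → [-5.125, -4.9375]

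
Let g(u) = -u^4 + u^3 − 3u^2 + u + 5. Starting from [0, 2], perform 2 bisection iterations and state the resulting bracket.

m = 1, g(m) = 3 (+); new bracket [1, 2]
m = 1.5, g(m) = -1.9375 (−); new bracket [1, 1.5]

[1, 1.5]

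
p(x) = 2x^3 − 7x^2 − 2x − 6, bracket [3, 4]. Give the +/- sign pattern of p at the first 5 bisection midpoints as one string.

----+

x = 3.5 gives p = -13, negative; keep [3.5, 4]
x = 3.75 gives p = -6.46875, negative; keep [3.75, 4]
x = 3.875 gives p = -2.488281, negative; keep [3.875, 4]
x = 3.9375 gives p = -0.3091, negative; keep [3.9375, 4]
x = 3.96875 gives p = 0.829, positive; keep [3.9375, 3.96875]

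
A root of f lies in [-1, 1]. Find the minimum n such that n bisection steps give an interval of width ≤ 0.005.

Width after n steps is 2/2^n. Need 2^n ≥ 2/0.005 = 400.
2^8 = 256 < 400 ≤ 2^9 = 512, so n = 9.

9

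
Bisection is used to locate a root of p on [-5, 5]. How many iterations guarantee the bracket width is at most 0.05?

8

Width after n steps is 10/2^n. Need 2^n ≥ 10/0.05 = 200.
2^7 = 128 < 200 ≤ 2^8 = 256, so n = 8.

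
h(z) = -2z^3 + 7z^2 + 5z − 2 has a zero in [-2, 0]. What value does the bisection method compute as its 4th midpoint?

m = -1, h(m) = 2 (+); new bracket [-1, 0]
m = -0.5, h(m) = -2.5 (−); new bracket [-1, -0.5]
m = -0.75, h(m) = -0.96875 (−); new bracket [-1, -0.75]
m = -0.875, h(m) = 0.3242 (+); new bracket [-0.875, -0.75]

-0.875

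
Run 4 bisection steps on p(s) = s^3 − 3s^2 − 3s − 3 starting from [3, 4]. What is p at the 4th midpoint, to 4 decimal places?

-0.2776

p(3.5) = -7.375 < 0, so the root lies in [3.5, 4]
p(3.75) = -3.703125 < 0, so the root lies in [3.75, 4]
p(3.875) = -1.486328 < 0, so the root lies in [3.875, 4]
p(3.9375) = -0.2776 < 0, so the root lies in [3.9375, 4]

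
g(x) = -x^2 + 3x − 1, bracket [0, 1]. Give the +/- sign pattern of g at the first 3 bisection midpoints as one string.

+--

m = 0.5, g(m) = 0.25 (+); new bracket [0, 0.5]
m = 0.25, g(m) = -0.3125 (−); new bracket [0.25, 0.5]
m = 0.375, g(m) = -0.015625 (−); new bracket [0.375, 0.5]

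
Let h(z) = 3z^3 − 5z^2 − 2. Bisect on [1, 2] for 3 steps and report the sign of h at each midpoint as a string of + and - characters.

--+

h(1.5) = -3.125 < 0, so the root lies in [1.5, 2]
h(1.75) = -1.234375 < 0, so the root lies in [1.75, 2]
h(1.875) = 0.197266 > 0, so the root lies in [1.75, 1.875]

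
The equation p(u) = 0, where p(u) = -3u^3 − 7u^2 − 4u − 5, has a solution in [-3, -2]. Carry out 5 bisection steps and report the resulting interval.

[-2.09375, -2.0625]

p(-2.5) = 8.125 > 0, so the root lies in [-2.5, -2]
p(-2.25) = 2.734375 > 0, so the root lies in [-2.25, -2]
p(-2.125) = 0.677734 > 0, so the root lies in [-2.125, -2]
p(-2.0625) = -0.2063 < 0, so the root lies in [-2.125, -2.0625]
p(-2.09375) = 0.2242 > 0, so the root lies in [-2.09375, -2.0625]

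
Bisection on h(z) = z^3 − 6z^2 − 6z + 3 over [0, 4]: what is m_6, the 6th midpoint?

0.3125

h(2) = -25 < 0, so the root lies in [0, 2]
h(1) = -8 < 0, so the root lies in [0, 1]
h(0.5) = -1.375 < 0, so the root lies in [0, 0.5]
h(0.25) = 1.1406 > 0, so the root lies in [0.25, 0.5]
h(0.375) = -0.041 < 0, so the root lies in [0.25, 0.375]
h(0.3125) = 0.5696 > 0, so the root lies in [0.3125, 0.375]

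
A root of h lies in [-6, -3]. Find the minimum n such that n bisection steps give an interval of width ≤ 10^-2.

9

Width after n steps is 3/2^n. Need 2^n ≥ 3/10^-2 = 300.
2^8 = 256 < 300 ≤ 2^9 = 512, so n = 9.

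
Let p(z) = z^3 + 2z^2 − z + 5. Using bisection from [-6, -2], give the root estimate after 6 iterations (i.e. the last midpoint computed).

-2.9375

p(-4) = -23 < 0, so the root lies in [-4, -2]
p(-3) = -1 < 0, so the root lies in [-3, -2]
p(-2.5) = 4.375 > 0, so the root lies in [-3, -2.5]
p(-2.75) = 2.0781 > 0, so the root lies in [-3, -2.75]
p(-2.875) = 0.6426 > 0, so the root lies in [-3, -2.875]
p(-2.9375) = -0.1521 < 0, so the root lies in [-2.9375, -2.875]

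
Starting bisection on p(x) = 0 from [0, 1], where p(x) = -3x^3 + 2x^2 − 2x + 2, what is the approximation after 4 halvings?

midpoint 0.5: p = 1.125 > 0 → [0.5, 1]
midpoint 0.75: p = 0.359375 > 0 → [0.75, 1]
midpoint 0.875: p = -0.228516 < 0 → [0.75, 0.875]
midpoint 0.8125: p = 0.0862 > 0 → [0.8125, 0.875]

0.8125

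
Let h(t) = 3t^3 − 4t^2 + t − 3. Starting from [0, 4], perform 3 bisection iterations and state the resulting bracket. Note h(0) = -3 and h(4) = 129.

t = 2 gives h = 7, positive; keep [0, 2]
t = 1 gives h = -3, negative; keep [1, 2]
t = 1.5 gives h = -0.375, negative; keep [1.5, 2]

[1.5, 2]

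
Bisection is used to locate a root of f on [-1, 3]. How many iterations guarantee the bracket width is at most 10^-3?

Width after n steps is 4/2^n. Need 2^n ≥ 4/10^-3 = 4000.
2^11 = 2048 < 4000 ≤ 2^12 = 4096, so n = 12.

12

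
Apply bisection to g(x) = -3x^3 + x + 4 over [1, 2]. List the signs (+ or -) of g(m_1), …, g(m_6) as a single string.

m = 1.5, g(m) = -4.625 (−); new bracket [1, 1.5]
m = 1.25, g(m) = -0.609375 (−); new bracket [1, 1.25]
m = 1.125, g(m) = 0.853516 (+); new bracket [1.125, 1.25]
m = 1.1875, g(m) = 0.1638 (+); new bracket [1.1875, 1.25]
m = 1.21875, g(m) = -0.2121 (−); new bracket [1.1875, 1.21875]
m = 1.203125, g(m) = -0.0215 (−); new bracket [1.1875, 1.203125]

--++--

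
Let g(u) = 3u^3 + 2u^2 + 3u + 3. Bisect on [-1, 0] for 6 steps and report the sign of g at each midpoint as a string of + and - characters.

u = -0.5 gives g = 1.625, positive; keep [-1, -0.5]
u = -0.75 gives g = 0.609375, positive; keep [-1, -0.75]
u = -0.875 gives g = -0.103516, negative; keep [-0.875, -0.75]
u = -0.8125 gives g = 0.2737, positive; keep [-0.875, -0.8125]
u = -0.84375 gives g = 0.0905, positive; keep [-0.875, -0.84375]
u = -0.859375 gives g = -0.0051, negative; keep [-0.859375, -0.84375]

++-++-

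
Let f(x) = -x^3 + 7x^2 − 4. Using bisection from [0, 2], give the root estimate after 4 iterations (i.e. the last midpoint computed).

0.875

f(1) = 2 > 0, so the root lies in [0, 1]
f(0.5) = -2.375 < 0, so the root lies in [0.5, 1]
f(0.75) = -0.484375 < 0, so the root lies in [0.75, 1]
f(0.875) = 0.6895 > 0, so the root lies in [0.75, 0.875]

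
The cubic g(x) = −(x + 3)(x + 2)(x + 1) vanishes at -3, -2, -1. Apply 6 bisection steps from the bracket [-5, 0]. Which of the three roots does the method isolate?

-3

m = -2.5, g(m) = -0.375 (−); new bracket [-5, -2.5]
m = -3.75, g(m) = 3.609375 (+); new bracket [-3.75, -2.5]
m = -3.125, g(m) = 0.298828 (+); new bracket [-3.125, -2.5]
m = -2.8125, g(m) = -0.2761 (−); new bracket [-3.125, -2.8125]
m = -2.96875, g(m) = -0.0596 (−); new bracket [-3.125, -2.96875]
m = -3.046875, g(m) = 0.1004 (+); new bracket [-3.046875, -2.96875]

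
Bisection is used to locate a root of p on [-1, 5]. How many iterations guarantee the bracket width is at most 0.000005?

Width after n steps is 6/2^n. Need 2^n ≥ 6/0.000005 = 1200000.
2^20 = 1048576 < 1200000 ≤ 2^21 = 2097152, so n = 21.

21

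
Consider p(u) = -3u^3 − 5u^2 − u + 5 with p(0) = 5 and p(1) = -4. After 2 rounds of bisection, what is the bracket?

m = 0.5, p(m) = 2.875 (+); new bracket [0.5, 1]
m = 0.75, p(m) = 0.171875 (+); new bracket [0.75, 1]

[0.75, 1]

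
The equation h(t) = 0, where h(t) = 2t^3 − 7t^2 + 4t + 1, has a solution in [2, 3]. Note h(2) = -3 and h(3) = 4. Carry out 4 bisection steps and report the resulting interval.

t = 2.5 gives h = -1.5, negative; keep [2.5, 3]
t = 2.75 gives h = 0.65625, positive; keep [2.5, 2.75]
t = 2.625 gives h = -0.558594, negative; keep [2.625, 2.75]
t = 2.6875 gives h = 0.0132, positive; keep [2.625, 2.6875]

[2.625, 2.6875]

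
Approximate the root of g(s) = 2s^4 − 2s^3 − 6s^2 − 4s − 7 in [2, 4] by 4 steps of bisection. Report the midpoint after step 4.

2.625

s = 3 gives g = 35, positive; keep [2, 3]
s = 2.5 gives g = -7.625, negative; keep [2.5, 3]
s = 2.75 gives g = 9.414062, positive; keep [2.5, 2.75]
s = 2.625 gives g = -0.0581, negative; keep [2.625, 2.75]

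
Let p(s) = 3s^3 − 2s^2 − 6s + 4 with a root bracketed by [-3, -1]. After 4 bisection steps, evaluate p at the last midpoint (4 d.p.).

0.6699

midpoint -2: p = -16 < 0 → [-2, -1]
midpoint -1.5: p = -1.625 < 0 → [-1.5, -1]
midpoint -1.25: p = 2.515625 > 0 → [-1.5, -1.25]
midpoint -1.375: p = 0.6699 > 0 → [-1.5, -1.375]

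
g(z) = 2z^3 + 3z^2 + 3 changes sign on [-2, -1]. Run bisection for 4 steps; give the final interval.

midpoint -1.5: g = 3 > 0 → [-2, -1.5]
midpoint -1.75: g = 1.46875 > 0 → [-2, -1.75]
midpoint -1.875: g = 0.363281 > 0 → [-2, -1.875]
midpoint -1.9375: g = -0.2847 < 0 → [-1.9375, -1.875]

[-1.9375, -1.875]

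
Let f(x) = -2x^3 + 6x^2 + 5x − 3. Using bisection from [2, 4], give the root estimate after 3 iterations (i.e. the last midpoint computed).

3.75

m = 3, f(m) = 12 (+); new bracket [3, 4]
m = 3.5, f(m) = 2.25 (+); new bracket [3.5, 4]
m = 3.75, f(m) = -5.34375 (−); new bracket [3.5, 3.75]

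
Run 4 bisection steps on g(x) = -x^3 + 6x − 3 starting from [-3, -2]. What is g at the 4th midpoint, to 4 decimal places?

midpoint -2.5: g = -2.375 < 0 → [-3, -2.5]
midpoint -2.75: g = 1.296875 > 0 → [-2.75, -2.5]
midpoint -2.625: g = -0.662109 < 0 → [-2.75, -2.625]
midpoint -2.6875: g = 0.2859 > 0 → [-2.6875, -2.625]

0.2859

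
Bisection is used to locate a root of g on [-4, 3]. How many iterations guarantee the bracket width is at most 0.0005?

14

Width after n steps is 7/2^n. Need 2^n ≥ 7/0.0005 = 14000.
2^13 = 8192 < 14000 ≤ 2^14 = 16384, so n = 14.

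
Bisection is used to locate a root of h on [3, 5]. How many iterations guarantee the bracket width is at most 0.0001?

15

Width after n steps is 2/2^n. Need 2^n ≥ 2/0.0001 = 20000.
2^14 = 16384 < 20000 ≤ 2^15 = 32768, so n = 15.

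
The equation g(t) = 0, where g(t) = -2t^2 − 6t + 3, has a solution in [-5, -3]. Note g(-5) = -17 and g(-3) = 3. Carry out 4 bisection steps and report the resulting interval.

midpoint -4: g = -5 < 0 → [-4, -3]
midpoint -3.5: g = -0.5 < 0 → [-3.5, -3]
midpoint -3.25: g = 1.375 > 0 → [-3.5, -3.25]
midpoint -3.375: g = 0.4688 > 0 → [-3.5, -3.375]

[-3.5, -3.375]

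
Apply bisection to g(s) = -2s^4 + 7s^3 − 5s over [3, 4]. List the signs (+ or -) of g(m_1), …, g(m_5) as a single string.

midpoint 3.5: g = -17.5 < 0 → [3, 3.5]
midpoint 3.25: g = 0.914062 > 0 → [3.25, 3.5]
midpoint 3.375: g = -7.26416 < 0 → [3.25, 3.375]
midpoint 3.3125: g = -2.9324 < 0 → [3.25, 3.3125]
midpoint 3.28125: g = -0.9503 < 0 → [3.25, 3.28125]

-+---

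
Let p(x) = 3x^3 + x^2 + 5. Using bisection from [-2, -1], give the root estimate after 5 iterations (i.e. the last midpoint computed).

x = -1.5 gives p = -2.875, negative; keep [-1.5, -1]
x = -1.25 gives p = 0.703125, positive; keep [-1.5, -1.25]
x = -1.375 gives p = -0.908203, negative; keep [-1.375, -1.25]
x = -1.3125 gives p = -0.0603, negative; keep [-1.3125, -1.25]
x = -1.28125 gives p = 0.3317, positive; keep [-1.3125, -1.28125]

-1.28125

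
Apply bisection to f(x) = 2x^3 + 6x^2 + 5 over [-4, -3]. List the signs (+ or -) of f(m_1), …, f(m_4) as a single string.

--++

x = -3.5 gives f = -7.25, negative; keep [-3.5, -3]
x = -3.25 gives f = -0.28125, negative; keep [-3.25, -3]
x = -3.125 gives f = 2.558594, positive; keep [-3.25, -3.125]
x = -3.1875 gives f = 1.1899, positive; keep [-3.25, -3.1875]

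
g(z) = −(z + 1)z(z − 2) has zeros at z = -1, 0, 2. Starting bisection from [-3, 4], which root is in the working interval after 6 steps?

z = 0.5 gives g = 1.125, positive; keep [0.5, 4]
z = 2.25 gives g = -1.828125, negative; keep [0.5, 2.25]
z = 1.375 gives g = 2.041016, positive; keep [1.375, 2.25]
z = 1.8125 gives g = 0.9558, positive; keep [1.8125, 2.25]
z = 2.03125 gives g = -0.1924, negative; keep [1.8125, 2.03125]
z = 1.921875 gives g = 0.4387, positive; keep [1.921875, 2.03125]

2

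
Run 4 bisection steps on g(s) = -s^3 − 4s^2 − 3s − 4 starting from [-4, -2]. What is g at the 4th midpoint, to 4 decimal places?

-0.9941

midpoint -3: g = -4 < 0 → [-4, -3]
midpoint -3.5: g = 0.375 > 0 → [-3.5, -3]
midpoint -3.25: g = -2.171875 < 0 → [-3.5, -3.25]
midpoint -3.375: g = -0.9941 < 0 → [-3.5, -3.375]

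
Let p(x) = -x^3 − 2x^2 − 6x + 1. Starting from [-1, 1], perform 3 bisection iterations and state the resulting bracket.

x = 0 gives p = 1, positive; keep [0, 1]
x = 0.5 gives p = -2.625, negative; keep [0, 0.5]
x = 0.25 gives p = -0.640625, negative; keep [0, 0.25]

[0, 0.25]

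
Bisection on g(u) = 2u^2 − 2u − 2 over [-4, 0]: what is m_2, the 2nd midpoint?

m = -2, g(m) = 10 (+); new bracket [-2, 0]
m = -1, g(m) = 2 (+); new bracket [-1, 0]

-1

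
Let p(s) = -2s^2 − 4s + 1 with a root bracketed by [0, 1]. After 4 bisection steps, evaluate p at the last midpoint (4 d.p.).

midpoint 0.5: p = -1.5 < 0 → [0, 0.5]
midpoint 0.25: p = -0.125 < 0 → [0, 0.25]
midpoint 0.125: p = 0.46875 > 0 → [0.125, 0.25]
midpoint 0.1875: p = 0.1797 > 0 → [0.1875, 0.25]

0.1797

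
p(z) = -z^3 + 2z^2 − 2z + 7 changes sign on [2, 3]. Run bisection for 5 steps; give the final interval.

[2.375, 2.40625]

midpoint 2.5: p = -1.125 < 0 → [2, 2.5]
midpoint 2.25: p = 1.234375 > 0 → [2.25, 2.5]
midpoint 2.375: p = 0.134766 > 0 → [2.375, 2.5]
midpoint 2.4375: p = -0.4744 < 0 → [2.375, 2.4375]
midpoint 2.40625: p = -0.1647 < 0 → [2.375, 2.40625]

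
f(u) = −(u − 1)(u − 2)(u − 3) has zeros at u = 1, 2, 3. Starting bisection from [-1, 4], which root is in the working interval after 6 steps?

f(1.5) = -0.375 < 0, so the root lies in [-1, 1.5]
f(0.25) = 3.609375 > 0, so the root lies in [0.25, 1.5]
f(0.875) = 0.298828 > 0, so the root lies in [0.875, 1.5]
f(1.1875) = -0.2761 < 0, so the root lies in [0.875, 1.1875]
f(1.03125) = -0.0596 < 0, so the root lies in [0.875, 1.03125]
f(0.953125) = 0.1004 > 0, so the root lies in [0.953125, 1.03125]

1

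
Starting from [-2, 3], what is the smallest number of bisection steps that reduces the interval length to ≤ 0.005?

Width after n steps is 5/2^n. Need 2^n ≥ 5/0.005 = 1000.
2^9 = 512 < 1000 ≤ 2^10 = 1024, so n = 10.

10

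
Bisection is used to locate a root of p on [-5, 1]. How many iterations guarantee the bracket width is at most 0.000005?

Width after n steps is 6/2^n. Need 2^n ≥ 6/0.000005 = 1200000.
2^20 = 1048576 < 1200000 ≤ 2^21 = 2097152, so n = 21.

21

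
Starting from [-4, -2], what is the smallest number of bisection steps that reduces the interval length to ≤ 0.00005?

Width after n steps is 2/2^n. Need 2^n ≥ 2/0.00005 = 40000.
2^15 = 32768 < 40000 ≤ 2^16 = 65536, so n = 16.

16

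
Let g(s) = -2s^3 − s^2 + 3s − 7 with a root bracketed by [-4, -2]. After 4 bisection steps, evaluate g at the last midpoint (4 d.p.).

m = -3, g(m) = 29 (+); new bracket [-3, -2]
m = -2.5, g(m) = 10.5 (+); new bracket [-2.5, -2]
m = -2.25, g(m) = 3.96875 (+); new bracket [-2.25, -2]
m = -2.125, g(m) = 1.3008 (+); new bracket [-2.125, -2]

1.3008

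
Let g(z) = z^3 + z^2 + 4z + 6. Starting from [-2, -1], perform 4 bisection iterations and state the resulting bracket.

[-1.375, -1.3125]

m = -1.5, g(m) = -1.125 (−); new bracket [-1.5, -1]
m = -1.25, g(m) = 0.609375 (+); new bracket [-1.5, -1.25]
m = -1.375, g(m) = -0.208984 (−); new bracket [-1.375, -1.25]
m = -1.3125, g(m) = 0.2117 (+); new bracket [-1.375, -1.3125]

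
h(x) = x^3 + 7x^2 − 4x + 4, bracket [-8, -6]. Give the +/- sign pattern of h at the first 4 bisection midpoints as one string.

x = -7 gives h = 32, positive; keep [-8, -7]
x = -7.5 gives h = 5.875, positive; keep [-8, -7.5]
x = -7.75 gives h = -10.046875, negative; keep [-7.75, -7.5]
x = -7.625 gives h = -1.8379, negative; keep [-7.625, -7.5]

++--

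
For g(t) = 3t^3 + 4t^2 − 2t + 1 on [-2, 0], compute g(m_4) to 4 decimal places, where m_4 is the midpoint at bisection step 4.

-0.9629

midpoint -1: g = 4 > 0 → [-2, -1]
midpoint -1.5: g = 2.875 > 0 → [-2, -1.5]
midpoint -1.75: g = 0.671875 > 0 → [-2, -1.75]
midpoint -1.875: g = -0.9629 < 0 → [-1.875, -1.75]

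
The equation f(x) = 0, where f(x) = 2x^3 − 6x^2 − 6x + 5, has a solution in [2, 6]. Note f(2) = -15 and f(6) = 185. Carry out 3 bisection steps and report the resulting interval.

midpoint 4: f = 13 > 0 → [2, 4]
midpoint 3: f = -13 < 0 → [3, 4]
midpoint 3.5: f = -3.75 < 0 → [3.5, 4]

[3.5, 4]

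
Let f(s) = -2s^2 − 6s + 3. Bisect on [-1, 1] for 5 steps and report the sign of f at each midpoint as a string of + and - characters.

+-++-

f(0) = 3 > 0, so the root lies in [0, 1]
f(0.5) = -0.5 < 0, so the root lies in [0, 0.5]
f(0.25) = 1.375 > 0, so the root lies in [0.25, 0.5]
f(0.375) = 0.4688 > 0, so the root lies in [0.375, 0.5]
f(0.4375) = -0.0078 < 0, so the root lies in [0.375, 0.4375]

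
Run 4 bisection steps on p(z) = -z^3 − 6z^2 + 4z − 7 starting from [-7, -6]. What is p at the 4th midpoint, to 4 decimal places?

p(-6.5) = -11.875 < 0, so the root lies in [-7, -6.5]
p(-6.75) = 0.171875 > 0, so the root lies in [-6.75, -6.5]
p(-6.625) = -6.068359 < 0, so the root lies in [-6.75, -6.625]
p(-6.6875) = -3.0032 < 0, so the root lies in [-6.75, -6.6875]

-3.0032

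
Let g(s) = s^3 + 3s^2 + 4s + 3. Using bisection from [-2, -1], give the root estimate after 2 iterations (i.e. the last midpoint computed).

-1.75

midpoint -1.5: g = 0.375 > 0 → [-2, -1.5]
midpoint -1.75: g = -0.171875 < 0 → [-1.75, -1.5]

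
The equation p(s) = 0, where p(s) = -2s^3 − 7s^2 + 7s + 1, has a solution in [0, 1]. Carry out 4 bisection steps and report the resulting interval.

[0.875, 0.9375]

s = 0.5 gives p = 2.5, positive; keep [0.5, 1]
s = 0.75 gives p = 1.46875, positive; keep [0.75, 1]
s = 0.875 gives p = 0.425781, positive; keep [0.875, 1]
s = 0.9375 gives p = -0.2378, negative; keep [0.875, 0.9375]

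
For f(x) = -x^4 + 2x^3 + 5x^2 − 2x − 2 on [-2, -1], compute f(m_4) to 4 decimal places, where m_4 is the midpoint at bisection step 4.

-0.2578

f(-1.5) = 0.4375 > 0, so the root lies in [-2, -1.5]
f(-1.75) = -3.285156 < 0, so the root lies in [-1.75, -1.5]
f(-1.625) = -1.101807 < 0, so the root lies in [-1.625, -1.5]
f(-1.5625) = -0.2578 < 0, so the root lies in [-1.5625, -1.5]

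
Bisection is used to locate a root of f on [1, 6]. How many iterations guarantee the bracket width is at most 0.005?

10

Width after n steps is 5/2^n. Need 2^n ≥ 5/0.005 = 1000.
2^9 = 512 < 1000 ≤ 2^10 = 1024, so n = 10.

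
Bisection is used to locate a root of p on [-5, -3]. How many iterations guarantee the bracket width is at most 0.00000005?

Width after n steps is 2/2^n. Need 2^n ≥ 2/0.00000005 = 40000000.
2^25 = 33554432 < 40000000 ≤ 2^26 = 67108864, so n = 26.

26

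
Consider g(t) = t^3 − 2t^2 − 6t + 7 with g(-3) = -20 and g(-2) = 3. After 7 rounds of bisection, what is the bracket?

[-2.1953125, -2.1875]

midpoint -2.5: g = -6.125 < 0 → [-2.5, -2]
midpoint -2.25: g = -1.015625 < 0 → [-2.25, -2]
midpoint -2.125: g = 1.123047 > 0 → [-2.25, -2.125]
midpoint -2.1875: g = 0.0872 > 0 → [-2.25, -2.1875]
midpoint -2.21875: g = -0.4558 < 0 → [-2.21875, -2.1875]
midpoint -2.203125: g = -0.1822 < 0 → [-2.203125, -2.1875]
midpoint -2.1953125: g = -0.047 < 0 → [-2.1953125, -2.1875]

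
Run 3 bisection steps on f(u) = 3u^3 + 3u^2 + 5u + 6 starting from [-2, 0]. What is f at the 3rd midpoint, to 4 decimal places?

-1.4219

u = -1 gives f = 1, positive; keep [-2, -1]
u = -1.5 gives f = -4.875, negative; keep [-1.5, -1]
u = -1.25 gives f = -1.421875, negative; keep [-1.25, -1]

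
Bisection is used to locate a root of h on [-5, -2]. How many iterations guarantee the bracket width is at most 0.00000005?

Width after n steps is 3/2^n. Need 2^n ≥ 3/0.00000005 = 60000000.
2^25 = 33554432 < 60000000 ≤ 2^26 = 67108864, so n = 26.

26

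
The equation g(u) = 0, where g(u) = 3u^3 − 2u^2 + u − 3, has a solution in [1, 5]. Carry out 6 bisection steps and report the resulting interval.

u = 3 gives g = 63, positive; keep [1, 3]
u = 2 gives g = 15, positive; keep [1, 2]
u = 1.5 gives g = 4.125, positive; keep [1, 1.5]
u = 1.25 gives g = 0.9844, positive; keep [1, 1.25]
u = 1.125 gives g = -0.1348, negative; keep [1.125, 1.25]
u = 1.1875 gives g = 0.3909, positive; keep [1.125, 1.1875]

[1.125, 1.1875]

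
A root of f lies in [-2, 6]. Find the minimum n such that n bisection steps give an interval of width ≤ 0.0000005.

24

Width after n steps is 8/2^n. Need 2^n ≥ 8/0.0000005 = 16000000.
2^23 = 8388608 < 16000000 ≤ 2^24 = 16777216, so n = 24.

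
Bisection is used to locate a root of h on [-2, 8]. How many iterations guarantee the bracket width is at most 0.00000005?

Width after n steps is 10/2^n. Need 2^n ≥ 10/0.00000005 = 200000000.
2^27 = 134217728 < 200000000 ≤ 2^28 = 268435456, so n = 28.

28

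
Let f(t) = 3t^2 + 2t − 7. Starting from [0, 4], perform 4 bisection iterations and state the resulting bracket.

[1, 1.25]

f(2) = 9 > 0, so the root lies in [0, 2]
f(1) = -2 < 0, so the root lies in [1, 2]
f(1.5) = 2.75 > 0, so the root lies in [1, 1.5]
f(1.25) = 0.1875 > 0, so the root lies in [1, 1.25]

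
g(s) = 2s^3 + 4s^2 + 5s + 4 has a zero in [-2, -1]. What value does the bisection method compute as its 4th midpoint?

-1.3125

midpoint -1.5: g = -1.25 < 0 → [-1.5, -1]
midpoint -1.25: g = 0.09375 > 0 → [-1.5, -1.25]
midpoint -1.375: g = -0.511719 < 0 → [-1.375, -1.25]
midpoint -1.3125: g = -0.1938 < 0 → [-1.3125, -1.25]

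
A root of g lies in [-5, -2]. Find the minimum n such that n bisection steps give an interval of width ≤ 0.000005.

20

Width after n steps is 3/2^n. Need 2^n ≥ 3/0.000005 = 600000.
2^19 = 524288 < 600000 ≤ 2^20 = 1048576, so n = 20.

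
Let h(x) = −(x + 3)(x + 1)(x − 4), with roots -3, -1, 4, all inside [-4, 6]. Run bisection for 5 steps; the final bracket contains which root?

4

x = 1 gives h = 24, positive; keep [1, 6]
x = 3.5 gives h = 14.625, positive; keep [3.5, 6]
x = 4.75 gives h = -33.421875, negative; keep [3.5, 4.75]
x = 4.125 gives h = -4.5645, negative; keep [3.5, 4.125]
x = 3.8125 gives h = 6.1472, positive; keep [3.8125, 4.125]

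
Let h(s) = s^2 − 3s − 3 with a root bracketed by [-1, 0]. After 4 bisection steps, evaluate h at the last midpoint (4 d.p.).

0.0977

m = -0.5, h(m) = -1.25 (−); new bracket [-1, -0.5]
m = -0.75, h(m) = -0.1875 (−); new bracket [-1, -0.75]
m = -0.875, h(m) = 0.390625 (+); new bracket [-0.875, -0.75]
m = -0.8125, h(m) = 0.0977 (+); new bracket [-0.8125, -0.75]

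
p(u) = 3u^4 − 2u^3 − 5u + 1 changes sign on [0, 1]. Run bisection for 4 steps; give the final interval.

m = 0.5, p(m) = -1.5625 (−); new bracket [0, 0.5]
m = 0.25, p(m) = -0.269531 (−); new bracket [0, 0.25]
m = 0.125, p(m) = 0.371826 (+); new bracket [0.125, 0.25]
m = 0.1875, p(m) = 0.053 (+); new bracket [0.1875, 0.25]

[0.1875, 0.25]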